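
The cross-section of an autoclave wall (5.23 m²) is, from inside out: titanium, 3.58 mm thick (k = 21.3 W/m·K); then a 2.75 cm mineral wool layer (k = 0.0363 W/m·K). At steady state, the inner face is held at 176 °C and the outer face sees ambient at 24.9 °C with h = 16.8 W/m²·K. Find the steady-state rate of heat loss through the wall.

Q = 967 W

Treat each layer as a resistance in series:
  R_titanium = L/(kA) = 0.00358/(21.3·5.23) = 3.214×10^-5 K/W
  R_mineral wool = L/(kA) = 0.0275/(0.0363·5.23) = 0.1449 K/W
  R_conv,out = 1/(hA) = 1/(16.8·5.23) = 0.01138 K/W
ΣR = 3.214×10^-5 + 0.1449 + 0.01138 = 0.1563 K/W
Q = ΔT/ΣR = (176 °C − 24.9 °C)/0.1563 = 967 W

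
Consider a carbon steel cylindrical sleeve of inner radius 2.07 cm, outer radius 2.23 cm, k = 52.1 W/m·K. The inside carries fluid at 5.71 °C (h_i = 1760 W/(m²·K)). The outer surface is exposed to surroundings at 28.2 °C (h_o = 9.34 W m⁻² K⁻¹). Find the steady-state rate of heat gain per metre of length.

Resistance network (inner→outer):
  R'_conv,in = 1/(2πr h) = 1/(2π·0.0207·1760) = 0.004369 m·K/W
  R'_carbon steel = ln(0.0223/0.0207)/(2πk) = 0.07445/(2π·52.1) = 2.274×10^-4 m·K/W
  R'_conv,out = 1/(2πr h) = 1/(2π·0.0223·9.34) = 0.7641 m·K/W
ΣR = 0.004369 + 2.274×10^-4 + 0.7641 = 0.7687 m·K/W
Q' = ΔT/ΣR = (5.71 °C − 28.2 °C)/0.7687 = -29.3 W/m
(Negative Q' ⇒ heat flows inward; heat gain = 29.3 W/m.)

Q' = 29.3 W/m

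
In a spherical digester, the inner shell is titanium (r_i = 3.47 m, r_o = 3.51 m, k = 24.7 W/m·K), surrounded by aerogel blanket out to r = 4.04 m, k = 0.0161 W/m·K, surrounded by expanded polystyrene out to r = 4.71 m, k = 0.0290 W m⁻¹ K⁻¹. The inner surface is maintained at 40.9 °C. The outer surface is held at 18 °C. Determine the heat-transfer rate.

Q = 81.4 W

Treat each layer as a resistance in series:
  R_titanium = (1/3.47 − 1/3.51)/(4πk) = 0.003284/(4π·24.7) = 1.058×10^-5 K/W
  R_aerogel blanket = (1/3.51 − 1/4.04)/(4πk) = 0.03738/(4π·0.0161) = 0.1847 K/W
  R_expanded polystyrene = (1/4.04 − 1/4.71)/(4πk) = 0.03521/(4π·0.0290) = 0.09662 K/W
ΣR = 1.058×10^-5 + 0.1847 + 0.09662 = 0.2813 K/W
Q = ΔT/ΣR = (40.9 °C − 18 °C)/0.2813 = 81.4 W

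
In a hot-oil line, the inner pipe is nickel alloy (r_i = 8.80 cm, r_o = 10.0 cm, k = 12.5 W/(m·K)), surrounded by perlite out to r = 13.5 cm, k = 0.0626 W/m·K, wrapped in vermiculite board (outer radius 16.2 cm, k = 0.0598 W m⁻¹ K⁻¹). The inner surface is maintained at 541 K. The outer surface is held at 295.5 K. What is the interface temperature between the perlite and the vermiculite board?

T = 391 K

Resistance network (inner→outer):
  R'_nickel alloy = ln(0.100/0.0880)/(2πk) = 0.1278/(2π·12.5) = 0.001628 m·K/W
  R'_perlite = ln(0.135/0.100)/(2πk) = 0.3001/(2π·0.0626) = 0.7630 m·K/W
  R'_vermiculite board = ln(0.162/0.135)/(2πk) = 0.1823/(2π·0.0598) = 0.4852 m·K/W
ΣR = 0.001628 + 0.7630 + 0.4852 = 1.250 m·K/W
Q' = ΔT/ΣR = (541 K − 295.5 K)/1.250 = 196.4 W/m
From the inner boundary to the perlite/vermiculite board interface, ΣR_partial = 0.7646 m·K/W.
T_interface = T_in − Q'·ΣR_partial = 541 K − (196.4)(0.7646) = 391 K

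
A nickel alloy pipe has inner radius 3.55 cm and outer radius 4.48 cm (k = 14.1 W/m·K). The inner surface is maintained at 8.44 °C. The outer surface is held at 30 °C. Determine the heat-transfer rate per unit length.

Q' = 8.21 kW/m

Q' = 2πk·ΔT/ln(r₂/r₁) = 2π × 14.1 × 21.56 / ln(0.0448/0.0355) = 8210 W/m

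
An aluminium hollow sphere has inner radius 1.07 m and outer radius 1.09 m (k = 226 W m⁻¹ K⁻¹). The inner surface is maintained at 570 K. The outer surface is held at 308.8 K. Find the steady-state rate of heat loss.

Q = 43300 kW

Q = 4πk·ΔT/(1/r₁ − 1/r₂) = 4π × 226 × 261.2 / (1/1.07 − 1/1.09) = 4.33×10^7 W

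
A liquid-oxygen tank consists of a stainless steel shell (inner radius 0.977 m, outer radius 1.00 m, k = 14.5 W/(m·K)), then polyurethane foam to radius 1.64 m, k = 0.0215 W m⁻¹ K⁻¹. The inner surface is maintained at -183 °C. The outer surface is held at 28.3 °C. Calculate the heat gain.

Series thermal resistances, inner to outer:
  R_stainless steel = (1/0.977 − 1/1.00)/(4πk) = 0.02354/(4π·14.5) = 1.292×10^-4 K/W
  R_polyurethane foam = (1/1.00 − 1/1.64)/(4πk) = 0.3902/(4π·0.0215) = 1.444 K/W
ΣR = 1.292×10^-4 + 1.444 = 1.444 K/W
Q = ΔT/ΣR = (-183 °C − 28.3 °C)/1.444 = -146 W
(Negative Q ⇒ heat flows inward; heat gain = 146 W.)

Q = 146 W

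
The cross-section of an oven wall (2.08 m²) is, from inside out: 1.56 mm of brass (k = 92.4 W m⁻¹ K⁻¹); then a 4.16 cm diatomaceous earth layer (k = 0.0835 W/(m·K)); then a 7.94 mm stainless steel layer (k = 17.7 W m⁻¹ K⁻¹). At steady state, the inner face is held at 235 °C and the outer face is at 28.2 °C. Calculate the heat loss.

Treat each layer as a resistance in series:
  R_brass = L/(kA) = 0.00156/(92.4·2.08) = 8.117×10^-6 K/W
  R_diatomaceous earth = L/(kA) = 0.0416/(0.0835·2.08) = 0.2395 K/W
  R_stainless steel = L/(kA) = 0.00794/(17.7·2.08) = 2.157×10^-4 K/W
ΣR = 8.117×10^-6 + 0.2395 + 2.157×10^-4 = 0.2397 K/W
Q = ΔT/ΣR = (235 °C − 28.2 °C)/0.2397 = 863 W

Q = 863 W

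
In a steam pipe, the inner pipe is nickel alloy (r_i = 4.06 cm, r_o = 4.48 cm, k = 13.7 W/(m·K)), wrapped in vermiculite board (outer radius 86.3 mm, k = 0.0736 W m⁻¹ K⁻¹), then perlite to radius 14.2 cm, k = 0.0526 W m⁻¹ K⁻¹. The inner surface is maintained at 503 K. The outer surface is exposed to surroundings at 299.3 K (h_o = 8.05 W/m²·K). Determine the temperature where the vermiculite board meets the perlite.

Treat each layer as a resistance in series:
  R'_nickel alloy = ln(0.0448/0.0406)/(2πk) = 0.09844/(2π·13.7) = 0.001144 m·K/W
  R'_vermiculite board = ln(0.0863/0.0448)/(2πk) = 0.6556/(2π·0.0736) = 1.418 m·K/W
  R'_perlite = ln(0.142/0.0863)/(2πk) = 0.4980/(2π·0.0526) = 1.507 m·K/W
  R'_conv,out = 1/(2πr h) = 1/(2π·0.142·8.05) = 0.1392 m·K/W
ΣR = 0.001144 + 1.418 + 1.507 + 0.1392 = 3.065 m·K/W
Q' = ΔT/ΣR = (503 K − 299.3 K)/3.065 = 66.46 W/m
From the inner boundary to the vermiculite board/perlite interface, ΣR_partial = 1.419 m·K/W.
T_interface = T_in − Q'·ΣR_partial = 503 K − (66.46)(1.419) = 409 K

T = 409 K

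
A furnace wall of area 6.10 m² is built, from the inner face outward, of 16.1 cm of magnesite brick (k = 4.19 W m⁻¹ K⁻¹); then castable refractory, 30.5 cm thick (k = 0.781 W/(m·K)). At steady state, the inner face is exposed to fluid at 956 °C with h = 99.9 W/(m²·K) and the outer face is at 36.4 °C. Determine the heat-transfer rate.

Series thermal resistances, inner to outer:
  R_conv,in = 1/(hA) = 1/(99.9·6.10) = 0.001641 K/W
  R_magnesite brick = L/(kA) = 0.161/(4.19·6.10) = 0.006299 K/W
  R_castable refractory = L/(kA) = 0.305/(0.781·6.10) = 0.06402 K/W
ΣR = 0.001641 + 0.006299 + 0.06402 = 0.07196 K/W
Q = ΔT/ΣR = (956 °C − 36.4 °C)/0.07196 = 12800 W

Q = 12.8 kW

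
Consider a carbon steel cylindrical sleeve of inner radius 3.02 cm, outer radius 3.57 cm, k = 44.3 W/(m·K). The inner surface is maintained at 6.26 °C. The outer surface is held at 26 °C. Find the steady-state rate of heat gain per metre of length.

Q' = 2πk·ΔT/ln(r₂/r₁) = 2π × 44.3 × 19.74 / ln(0.0357/0.0302) = 32800 W/m

Q' = 32800 W/m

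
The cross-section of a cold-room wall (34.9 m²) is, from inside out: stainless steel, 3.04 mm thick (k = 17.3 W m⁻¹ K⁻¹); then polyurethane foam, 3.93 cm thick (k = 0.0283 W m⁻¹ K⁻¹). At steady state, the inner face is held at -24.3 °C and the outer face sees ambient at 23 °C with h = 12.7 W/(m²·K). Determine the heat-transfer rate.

Treat each layer as a resistance in series:
  R_stainless steel = L/(kA) = 0.00304/(17.3·34.9) = 5.035×10^-6 K/W
  R_polyurethane foam = L/(kA) = 0.0393/(0.0283·34.9) = 0.03979 K/W
  R_conv,out = 1/(hA) = 1/(12.7·34.9) = 0.002256 K/W
ΣR = 5.035×10^-6 + 0.03979 + 0.002256 = 0.04205 K/W
Q = ΔT/ΣR = (-24.3 °C − 23 °C)/0.04205 = -1120 W
(Negative Q ⇒ heat flows inward; heat gain = 1120 W.)

Q = 1120 W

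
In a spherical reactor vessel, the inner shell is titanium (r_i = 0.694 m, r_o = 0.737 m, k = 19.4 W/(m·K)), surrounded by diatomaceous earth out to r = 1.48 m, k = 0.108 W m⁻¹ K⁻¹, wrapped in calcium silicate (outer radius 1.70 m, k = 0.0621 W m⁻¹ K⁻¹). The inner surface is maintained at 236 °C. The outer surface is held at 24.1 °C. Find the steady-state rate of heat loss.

Series thermal resistances, inner to outer:
  R_titanium = (1/0.694 − 1/0.737)/(4πk) = 0.08407/(4π·19.4) = 3.448×10^-4 K/W
  R_diatomaceous earth = (1/0.737 − 1/1.48)/(4πk) = 0.6812/(4π·0.108) = 0.5019 K/W
  R_calcium silicate = (1/1.48 − 1/1.70)/(4πk) = 0.08744/(4π·0.0621) = 0.1120 K/W
ΣR = 3.448×10^-4 + 0.5019 + 0.1120 = 0.6142 K/W
Q = ΔT/ΣR = (236 °C − 24.1 °C)/0.6142 = 345 W

Q = 345 W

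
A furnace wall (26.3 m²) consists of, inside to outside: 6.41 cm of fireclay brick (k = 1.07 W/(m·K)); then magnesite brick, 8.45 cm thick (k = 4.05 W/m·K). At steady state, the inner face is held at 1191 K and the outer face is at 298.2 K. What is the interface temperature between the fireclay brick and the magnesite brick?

Resistance network (inner→outer):
  R_fireclay brick = L/(kA) = 0.0641/(1.07·26.3) = 0.002278 K/W
  R_magnesite brick = L/(kA) = 0.0845/(4.05·26.3) = 7.933×10^-4 K/W
ΣR = 0.002278 + 7.933×10^-4 = 0.003071 K/W
Q = ΔT/ΣR = (1191 K − 298.2 K)/0.003071 = 2.907×10^5 W
From the inner boundary to the fireclay brick/magnesite brick interface, ΣR_partial = 0.002278 K/W.
T_interface = T_in − Q·ΣR_partial = 1191 K − (2.907×10^5)(0.002278) = 529 K

T = 529 K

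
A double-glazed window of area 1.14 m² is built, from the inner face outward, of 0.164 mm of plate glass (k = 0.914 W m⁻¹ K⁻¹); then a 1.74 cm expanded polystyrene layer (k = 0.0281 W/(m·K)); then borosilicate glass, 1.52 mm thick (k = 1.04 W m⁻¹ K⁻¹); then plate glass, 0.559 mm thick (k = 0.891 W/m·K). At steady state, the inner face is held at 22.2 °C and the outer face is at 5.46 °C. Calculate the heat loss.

Q = 30.7 W

Treat each layer as a resistance in series:
  R_plate glass = L/(kA) = 1.64×10^-4/(0.914·1.14) = 1.574×10^-4 K/W
  R_expanded polystyrene = L/(kA) = 0.0174/(0.0281·1.14) = 0.5432 K/W
  R_borosilicate glass = L/(kA) = 0.00152/(1.04·1.14) = 0.001282 K/W
  R_plate glass = L/(kA) = 5.59×10^-4/(0.891·1.14) = 5.503×10^-4 K/W
ΣR = 1.574×10^-4 + 0.5432 + 0.001282 + 5.503×10^-4 = 0.5452 K/W
Q = ΔT/ΣR = (22.2 °C − 5.46 °C)/0.5452 = 30.7 W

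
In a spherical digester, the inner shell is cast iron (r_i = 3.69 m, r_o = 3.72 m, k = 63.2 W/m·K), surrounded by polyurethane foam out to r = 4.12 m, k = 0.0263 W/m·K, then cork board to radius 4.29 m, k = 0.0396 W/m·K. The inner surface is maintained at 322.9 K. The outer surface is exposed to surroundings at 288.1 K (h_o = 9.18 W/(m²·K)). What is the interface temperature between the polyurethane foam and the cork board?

T = 295.1 K

Series thermal resistances, inner to outer:
  R_cast iron = (1/3.69 − 1/3.72)/(4πk) = 0.002186/(4π·63.2) = 2.752×10^-6 K/W
  R_polyurethane foam = (1/3.72 − 1/4.12)/(4πk) = 0.02610/(4π·0.0263) = 0.07897 K/W
  R_cork board = (1/4.12 − 1/4.29)/(4πk) = 0.009618/(4π·0.0396) = 0.01933 K/W
  R_conv,out = 1/(4πr²h) = 1/(4π·4.29²·9.18) = 4.710×10^-4 K/W
ΣR = 2.752×10^-6 + 0.07897 + 0.01933 + 4.710×10^-4 = 0.09877 K/W
Q = ΔT/ΣR = (322.9 K − 288.1 K)/0.09877 = 352.3 W
From the inner boundary to the polyurethane foam/cork board interface, ΣR_partial = 0.07897 K/W.
T_interface = T_in − Q·ΣR_partial = 322.9 K − (352.3)(0.07897) = 295.1 K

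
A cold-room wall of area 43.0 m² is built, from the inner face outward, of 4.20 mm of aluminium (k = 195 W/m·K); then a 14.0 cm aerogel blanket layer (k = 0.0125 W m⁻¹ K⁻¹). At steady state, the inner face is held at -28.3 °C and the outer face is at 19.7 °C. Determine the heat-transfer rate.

Q = 184 W

Resistance network (inner→outer):
  R_aluminium = L/(kA) = 0.00420/(195·43.0) = 5.009×10^-7 K/W
  R_aerogel blanket = L/(kA) = 0.140/(0.0125·43.0) = 0.2605 K/W
ΣR = 5.009×10^-7 + 0.2605 = 0.2605 K/W
Q = ΔT/ΣR = (-28.3 °C − 19.7 °C)/0.2605 = -184 W
(Negative Q ⇒ heat flows inward; heat gain = 184 W.)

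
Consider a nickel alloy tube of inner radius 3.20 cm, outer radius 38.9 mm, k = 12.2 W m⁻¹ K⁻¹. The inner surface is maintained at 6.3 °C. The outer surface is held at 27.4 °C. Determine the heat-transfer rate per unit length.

Q' = 8.28 kW/m

Q' = 2πk·ΔT/ln(r₂/r₁) = 2π × 12.2 × 21.1 / ln(0.0389/0.0320) = 8280 W/m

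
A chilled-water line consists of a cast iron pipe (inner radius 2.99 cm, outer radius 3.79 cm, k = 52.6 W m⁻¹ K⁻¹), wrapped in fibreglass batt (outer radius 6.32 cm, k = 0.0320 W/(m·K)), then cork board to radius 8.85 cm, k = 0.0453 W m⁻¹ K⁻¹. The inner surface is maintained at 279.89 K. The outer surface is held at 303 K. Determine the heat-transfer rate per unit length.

Q' = 6.20 W/m

Treat each layer as a resistance in series:
  R'_cast iron = ln(0.0379/0.0299)/(2πk) = 0.2371/(2π·52.6) = 7.174×10^-4 m·K/W
  R'_fibreglass batt = ln(0.0632/0.0379)/(2πk) = 0.5114/(2π·0.0320) = 2.543 m·K/W
  R'_cork board = ln(0.0885/0.0632)/(2πk) = 0.3367/(2π·0.0453) = 1.183 m·K/W
ΣR = 7.174×10^-4 + 2.543 + 1.183 = 3.727 m·K/W
Q' = ΔT/ΣR = (279.89 K − 303 K)/3.727 = -6.20 W/m
(Negative Q' ⇒ heat flows inward; heat gain = 6.20 W/m.)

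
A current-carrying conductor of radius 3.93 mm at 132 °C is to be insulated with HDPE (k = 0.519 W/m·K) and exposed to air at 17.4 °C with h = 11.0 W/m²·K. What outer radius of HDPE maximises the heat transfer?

For a cylinder, r_cr = k_ins/h = 0.519/11.0 = 0.0472 m = 4.72 cm

r_cr = 4.72 cm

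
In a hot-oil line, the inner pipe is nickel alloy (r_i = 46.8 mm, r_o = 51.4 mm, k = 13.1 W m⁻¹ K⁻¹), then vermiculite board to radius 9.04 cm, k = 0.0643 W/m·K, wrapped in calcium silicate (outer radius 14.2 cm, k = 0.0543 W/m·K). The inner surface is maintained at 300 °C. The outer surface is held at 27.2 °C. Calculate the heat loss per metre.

Q' = 100 W/m

Treat each layer as a resistance in series:
  R'_nickel alloy = ln(0.0514/0.0468)/(2πk) = 0.09375/(2π·13.1) = 0.001139 m·K/W
  R'_vermiculite board = ln(0.0904/0.0514)/(2πk) = 0.5646/(2π·0.0643) = 1.398 m·K/W
  R'_calcium silicate = ln(0.142/0.0904)/(2πk) = 0.4516/(2π·0.0543) = 1.324 m·K/W
ΣR = 0.001139 + 1.398 + 1.324 = 2.723 m·K/W
Q' = ΔT/ΣR = (300 °C − 27.2 °C)/2.723 = 100 W/m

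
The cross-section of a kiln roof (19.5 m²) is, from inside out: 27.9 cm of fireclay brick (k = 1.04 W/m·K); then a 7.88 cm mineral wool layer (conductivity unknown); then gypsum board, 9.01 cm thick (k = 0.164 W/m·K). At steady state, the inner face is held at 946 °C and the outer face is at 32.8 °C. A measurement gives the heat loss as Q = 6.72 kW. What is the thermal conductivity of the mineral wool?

k = 0.0430 W/m·K

ΣR = ΔT/Q = |946 − 32.8|/6720 = 0.1359 K/W
Known resistances:
  R_fireclay brick = L/(kA) = 0.279/(1.04·19.5) = 0.01376 K/W
  R_gypsum board = L/(kA) = 0.0901/(0.164·19.5) = 0.02817 K/W
R_mineral wool = ΣR − ΣR_known = 0.1359 − 0.04193 = 0.09397 K/W
L/(kA) = 0.09397 ⇒ k = 0.0788/(0.09397·19.5) = 0.0430 W/m·K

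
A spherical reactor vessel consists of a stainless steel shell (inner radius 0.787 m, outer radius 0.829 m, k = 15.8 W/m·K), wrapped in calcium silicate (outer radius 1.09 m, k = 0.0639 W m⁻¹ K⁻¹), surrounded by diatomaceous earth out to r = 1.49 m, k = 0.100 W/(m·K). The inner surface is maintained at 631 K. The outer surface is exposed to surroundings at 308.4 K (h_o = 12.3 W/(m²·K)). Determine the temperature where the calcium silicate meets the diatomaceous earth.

Series thermal resistances, inner to outer:
  R_stainless steel = (1/0.787 − 1/0.829)/(4πk) = 0.06438/(4π·15.8) = 3.242×10^-4 K/W
  R_calcium silicate = (1/0.829 − 1/1.09)/(4πk) = 0.2888/(4π·0.0639) = 0.3597 K/W
  R_diatomaceous earth = (1/1.09 − 1/1.49)/(4πk) = 0.2463/(4π·0.100) = 0.1960 K/W
  R_conv,out = 1/(4πr²h) = 1/(4π·1.49²·12.3) = 0.002914 K/W
ΣR = 3.242×10^-4 + 0.3597 + 0.1960 + 0.002914 = 0.5589 K/W
Q = ΔT/ΣR = (631 K − 308.4 K)/0.5589 = 577.2 W
From the inner boundary to the calcium silicate/diatomaceous earth interface, ΣR_partial = 0.3600 K/W.
T_interface = T_in − Q·ΣR_partial = 631 K − (577.2)(0.3600) = 423 K

T = 423 K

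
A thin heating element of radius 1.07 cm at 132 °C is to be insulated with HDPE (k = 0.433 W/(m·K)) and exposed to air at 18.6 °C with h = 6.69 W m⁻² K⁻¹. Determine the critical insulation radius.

For a cylinder, r_cr = k_ins/h = 0.433/6.69 = 0.0647 m = 6.47 cm

r_cr = 6.47 cm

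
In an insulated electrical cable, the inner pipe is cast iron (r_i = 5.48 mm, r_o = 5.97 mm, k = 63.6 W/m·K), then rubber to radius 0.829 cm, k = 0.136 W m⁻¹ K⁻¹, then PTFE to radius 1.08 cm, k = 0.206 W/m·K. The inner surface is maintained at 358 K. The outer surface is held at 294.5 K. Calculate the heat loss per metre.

Treat each layer as a resistance in series:
  R'_cast iron = ln(0.00597/0.00548)/(2πk) = 0.08564/(2π·63.6) = 2.143×10^-4 m·K/W
  R'_rubber = ln(0.00829/0.00597)/(2πk) = 0.3283/(2π·0.136) = 0.3842 m·K/W
  R'_PTFE = ln(0.0108/0.00829)/(2πk) = 0.2645/(2π·0.206) = 0.2043 m·K/W
ΣR = 2.143×10^-4 + 0.3842 + 0.2043 = 0.5887 m·K/W
Q' = ΔT/ΣR = (358 K − 294.5 K)/0.5887 = 108 W/m

Q' = 108 W/m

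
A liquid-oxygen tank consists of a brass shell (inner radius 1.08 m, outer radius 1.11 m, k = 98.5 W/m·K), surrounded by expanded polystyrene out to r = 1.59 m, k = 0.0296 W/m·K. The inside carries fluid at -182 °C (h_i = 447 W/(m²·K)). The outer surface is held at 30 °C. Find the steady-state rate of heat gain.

Treat each layer as a resistance in series:
  R_conv,in = 1/(4πr²h) = 1/(4π·1.08²·447) = 1.526×10^-4 K/W
  R_brass = (1/1.08 − 1/1.11)/(4πk) = 0.02503/(4π·98.5) = 2.022×10^-5 K/W
  R_expanded polystyrene = (1/1.11 − 1/1.59)/(4πk) = 0.2720/(4π·0.0296) = 0.7312 K/W
ΣR = 1.526×10^-4 + 2.022×10^-5 + 0.7312 = 0.7314 K/W
Q = ΔT/ΣR = (-182 °C − 30 °C)/0.7314 = -290 W
(Negative Q ⇒ heat flows inward; heat gain = 290 W.)

Q = 290 W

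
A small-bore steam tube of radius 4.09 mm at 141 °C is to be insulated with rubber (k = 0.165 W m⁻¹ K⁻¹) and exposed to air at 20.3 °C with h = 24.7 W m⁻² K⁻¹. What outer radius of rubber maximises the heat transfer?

For a cylinder, r_cr = k_ins/h = 0.165/24.7 = 0.00668 m = 0.668 cm

r_cr = 0.668 cm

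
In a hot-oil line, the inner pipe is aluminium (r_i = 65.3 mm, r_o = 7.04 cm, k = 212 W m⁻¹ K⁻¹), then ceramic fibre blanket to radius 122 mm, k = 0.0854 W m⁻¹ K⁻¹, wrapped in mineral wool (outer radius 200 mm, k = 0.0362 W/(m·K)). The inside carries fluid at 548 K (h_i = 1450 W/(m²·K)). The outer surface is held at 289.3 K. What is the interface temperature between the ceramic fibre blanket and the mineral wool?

Treat each layer as a resistance in series:
  R'_conv,in = 1/(2πr h) = 1/(2π·0.0653·1450) = 0.001681 m·K/W
  R'_aluminium = ln(0.0704/0.0653)/(2πk) = 0.07520/(2π·212) = 5.646×10^-5 m·K/W
  R'_ceramic fibre blanket = ln(0.122/0.0704)/(2πk) = 0.5498/(2π·0.0854) = 1.025 m·K/W
  R'_mineral wool = ln(0.200/0.122)/(2πk) = 0.4943/(2π·0.0362) = 2.173 m·K/W
ΣR = 0.001681 + 5.646×10^-5 + 1.025 + 2.173 = 3.200 m·K/W
Q' = ΔT/ΣR = (548 K − 289.3 K)/3.200 = 80.84 W/m
From the inner boundary to the ceramic fibre blanket/mineral wool interface, ΣR_partial = 1.027 m·K/W.
T_interface = T_in − Q'·ΣR_partial = 548 K − (80.84)(1.027) = 465 K

T = 465 K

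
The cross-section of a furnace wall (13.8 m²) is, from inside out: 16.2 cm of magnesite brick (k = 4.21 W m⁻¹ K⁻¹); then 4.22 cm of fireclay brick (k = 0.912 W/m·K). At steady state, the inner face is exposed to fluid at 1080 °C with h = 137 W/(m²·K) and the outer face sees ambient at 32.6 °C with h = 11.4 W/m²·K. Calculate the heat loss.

Q = 80.4 kW

Series thermal resistances, inner to outer:
  R_conv,in = 1/(hA) = 1/(137·13.8) = 5.289×10^-4 K/W
  R_magnesite brick = L/(kA) = 0.162/(4.21·13.8) = 0.002788 K/W
  R_fireclay brick = L/(kA) = 0.0422/(0.912·13.8) = 0.003353 K/W
  R_conv,out = 1/(hA) = 1/(11.4·13.8) = 0.006356 K/W
ΣR = 5.289×10^-4 + 0.002788 + 0.003353 + 0.006356 = 0.01303 K/W
Q = ΔT/ΣR = (1080 °C − 32.6 °C)/0.01303 = 80400 W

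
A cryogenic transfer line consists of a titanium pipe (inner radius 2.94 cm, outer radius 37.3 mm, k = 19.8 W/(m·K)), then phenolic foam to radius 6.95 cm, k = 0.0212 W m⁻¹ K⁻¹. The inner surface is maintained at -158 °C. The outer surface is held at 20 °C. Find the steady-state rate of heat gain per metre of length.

Q' = 38.1 W/m

Resistance network (inner→outer):
  R'_titanium = ln(0.0373/0.0294)/(2πk) = 0.2380/(2π·19.8) = 0.001913 m·K/W
  R'_phenolic foam = ln(0.0695/0.0373)/(2πk) = 0.6223/(2π·0.0212) = 4.672 m·K/W
ΣR = 0.001913 + 4.672 = 4.674 m·K/W
Q' = ΔT/ΣR = (-158 °C − 20 °C)/4.674 = -38.1 W/m
(Negative Q' ⇒ heat flows inward; heat gain = 38.1 W/m.)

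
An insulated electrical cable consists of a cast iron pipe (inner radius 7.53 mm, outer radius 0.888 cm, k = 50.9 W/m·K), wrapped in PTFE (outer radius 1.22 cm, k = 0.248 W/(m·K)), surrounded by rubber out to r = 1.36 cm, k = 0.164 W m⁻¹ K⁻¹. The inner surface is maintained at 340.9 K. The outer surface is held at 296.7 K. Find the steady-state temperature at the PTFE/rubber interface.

Resistance network (inner→outer):
  R'_cast iron = ln(0.00888/0.00753)/(2πk) = 0.1649/(2π·50.9) = 5.156×10^-4 m·K/W
  R'_PTFE = ln(0.0122/0.00888)/(2πk) = 0.3176/(2π·0.248) = 0.2038 m·K/W
  R'_rubber = ln(0.0136/0.0122)/(2πk) = 0.1086/(2π·0.164) = 0.1054 m·K/W
ΣR = 5.156×10^-4 + 0.2038 + 0.1054 = 0.3097 m·K/W
Q' = ΔT/ΣR = (340.9 K − 296.7 K)/0.3097 = 142.7 W/m
From the inner boundary to the PTFE/rubber interface, ΣR_partial = 0.2043 m·K/W.
T_interface = T_in − Q'·ΣR_partial = 340.9 K − (142.7)(0.2043) = 311.7 K

T = 311.7 K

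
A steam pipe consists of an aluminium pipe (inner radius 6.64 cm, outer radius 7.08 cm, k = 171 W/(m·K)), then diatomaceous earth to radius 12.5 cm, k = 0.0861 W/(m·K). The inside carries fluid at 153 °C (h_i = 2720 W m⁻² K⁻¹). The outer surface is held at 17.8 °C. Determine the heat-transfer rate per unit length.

Q' = 129 W/m

Treat each layer as a resistance in series:
  R'_conv,in = 1/(2πr h) = 1/(2π·0.0664·2720) = 8.812×10^-4 m·K/W
  R'_aluminium = ln(0.0708/0.0664)/(2πk) = 0.06416/(2π·171) = 5.972×10^-5 m·K/W
  R'_diatomaceous earth = ln(0.125/0.0708)/(2πk) = 0.5685/(2π·0.0861) = 1.051 m·K/W
ΣR = 8.812×10^-4 + 5.972×10^-5 + 1.051 = 1.052 m·K/W
Q' = ΔT/ΣR = (153 °C − 17.8 °C)/1.052 = 129 W/m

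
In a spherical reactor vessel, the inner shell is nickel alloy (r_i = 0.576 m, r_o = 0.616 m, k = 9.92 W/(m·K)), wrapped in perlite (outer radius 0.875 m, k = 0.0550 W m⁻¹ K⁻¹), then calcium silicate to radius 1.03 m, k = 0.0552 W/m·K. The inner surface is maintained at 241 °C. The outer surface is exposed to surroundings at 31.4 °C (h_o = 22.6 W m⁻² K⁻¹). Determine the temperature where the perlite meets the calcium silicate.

T = 87.0 °C

Series thermal resistances, inner to outer:
  R_nickel alloy = (1/0.576 − 1/0.616)/(4πk) = 0.1127/(4π·9.92) = 9.043×10^-4 K/W
  R_perlite = (1/0.616 − 1/0.875)/(4πk) = 0.4805/(4π·0.0550) = 0.6952 K/W
  R_calcium silicate = (1/0.875 − 1/1.03)/(4πk) = 0.1720/(4π·0.0552) = 0.2479 K/W
  R_conv,out = 1/(4πr²h) = 1/(4π·1.03²·22.6) = 0.003319 K/W
ΣR = 9.043×10^-4 + 0.6952 + 0.2479 + 0.003319 = 0.9473 K/W
Q = ΔT/ΣR = (241 °C − 31.4 °C)/0.9473 = 221.3 W
From the inner boundary to the perlite/calcium silicate interface, ΣR_partial = 0.6961 K/W.
T_interface = T_in − Q·ΣR_partial = 241 °C − (221.3)(0.6961) = 87.0 °C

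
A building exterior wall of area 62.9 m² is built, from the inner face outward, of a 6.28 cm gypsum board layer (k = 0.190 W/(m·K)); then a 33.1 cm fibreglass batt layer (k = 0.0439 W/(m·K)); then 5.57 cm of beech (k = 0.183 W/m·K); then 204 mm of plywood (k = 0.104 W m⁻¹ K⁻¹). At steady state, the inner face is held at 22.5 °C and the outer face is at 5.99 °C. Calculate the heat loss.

Resistance network (inner→outer):
  R_gypsum board = L/(kA) = 0.0628/(0.190·62.9) = 0.005255 K/W
  R_fibreglass batt = L/(kA) = 0.331/(0.0439·62.9) = 0.1199 K/W
  R_beech = L/(kA) = 0.0557/(0.183·62.9) = 0.004839 K/W
  R_plywood = L/(kA) = 0.204/(0.104·62.9) = 0.03119 K/W
ΣR = 0.005255 + 0.1199 + 0.004839 + 0.03119 = 0.1612 K/W
Q = ΔT/ΣR = (22.5 °C − 5.99 °C)/0.1612 = 102 W

Q = 102 W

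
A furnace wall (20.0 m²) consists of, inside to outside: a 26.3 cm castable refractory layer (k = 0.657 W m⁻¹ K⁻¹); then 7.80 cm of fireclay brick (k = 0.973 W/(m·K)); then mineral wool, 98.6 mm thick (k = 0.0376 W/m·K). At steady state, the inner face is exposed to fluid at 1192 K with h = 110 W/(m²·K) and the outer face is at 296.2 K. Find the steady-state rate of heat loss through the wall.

Q = 5.76 kW

Resistance network (inner→outer):
  R_conv,in = 1/(hA) = 1/(110·20.0) = 4.545×10^-4 K/W
  R_castable refractory = L/(kA) = 0.263/(0.657·20.0) = 0.02002 K/W
  R_fireclay brick = L/(kA) = 0.0780/(0.973·20.0) = 0.004008 K/W
  R_mineral wool = L/(kA) = 0.0986/(0.0376·20.0) = 0.1311 K/W
ΣR = 4.545×10^-4 + 0.02002 + 0.004008 + 0.1311 = 0.1556 K/W
Q = ΔT/ΣR = (1192 K − 296.2 K)/0.1556 = 5760 W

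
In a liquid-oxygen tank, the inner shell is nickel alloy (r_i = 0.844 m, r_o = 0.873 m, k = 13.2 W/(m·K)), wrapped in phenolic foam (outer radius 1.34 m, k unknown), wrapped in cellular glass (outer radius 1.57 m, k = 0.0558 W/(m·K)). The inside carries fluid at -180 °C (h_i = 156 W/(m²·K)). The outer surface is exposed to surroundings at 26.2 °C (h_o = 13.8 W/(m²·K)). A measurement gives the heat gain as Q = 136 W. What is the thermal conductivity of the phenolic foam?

k = 0.0234 W/m·K

ΣR = ΔT/Q = |-180 − 26.2|/136 = 1.516 K/W
Known resistances:
  R_conv,in = 1/(4πr²h) = 1/(4π·0.844²·156) = 7.161×10^-4 K/W
  R_nickel alloy = (1/0.844 − 1/0.873)/(4πk) = 0.03936/(4π·13.2) = 2.373×10^-4 K/W
  R_cellular glass = (1/1.34 − 1/1.57)/(4πk) = 0.1093/(4π·0.0558) = 0.1559 K/W
  R_conv,out = 1/(4πr²h) = 1/(4π·1.57²·13.8) = 0.002339 K/W
R_phenolic foam = ΣR − ΣR_known = 1.516 − 0.1592 = 1.357 K/W
(1/r₁−1/r₂)/(4πk) = 1.357 ⇒ k = 0.3992/(4π·1.357) = 0.0234 W/m·K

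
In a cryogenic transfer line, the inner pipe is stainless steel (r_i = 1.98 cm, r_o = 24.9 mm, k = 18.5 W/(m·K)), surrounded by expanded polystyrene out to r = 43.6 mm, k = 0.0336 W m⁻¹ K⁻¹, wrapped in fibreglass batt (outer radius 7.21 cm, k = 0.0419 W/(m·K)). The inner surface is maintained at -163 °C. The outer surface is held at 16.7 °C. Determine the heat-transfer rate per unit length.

Resistance network (inner→outer):
  R'_stainless steel = ln(0.0249/0.0198)/(2πk) = 0.2292/(2π·18.5) = 0.001972 m·K/W
  R'_expanded polystyrene = ln(0.0436/0.0249)/(2πk) = 0.5602/(2π·0.0336) = 2.653 m·K/W
  R'_fibreglass batt = ln(0.0721/0.0436)/(2πk) = 0.5030/(2π·0.0419) = 1.911 m·K/W
ΣR = 0.001972 + 2.653 + 1.911 = 4.566 m·K/W
Q' = ΔT/ΣR = (-163 °C − 16.7 °C)/4.566 = -39.4 W/m
(Negative Q' ⇒ heat flows inward; heat gain = 39.4 W/m.)

Q' = 39.4 W/m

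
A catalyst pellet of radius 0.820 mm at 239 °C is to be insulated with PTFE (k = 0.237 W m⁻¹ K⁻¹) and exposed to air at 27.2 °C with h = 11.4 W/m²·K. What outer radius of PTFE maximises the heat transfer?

For a sphere, r_cr = 2k_ins/h = 2·0.237/11.4 = 0.0416 m = 4.16 cm

r_cr = 4.16 cm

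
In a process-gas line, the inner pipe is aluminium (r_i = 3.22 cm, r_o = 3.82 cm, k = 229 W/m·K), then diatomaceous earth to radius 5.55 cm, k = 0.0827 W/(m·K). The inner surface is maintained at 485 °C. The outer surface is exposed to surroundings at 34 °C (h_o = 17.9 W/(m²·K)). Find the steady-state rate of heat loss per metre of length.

Q' = 513 W/m

Resistance network (inner→outer):
  R'_aluminium = ln(0.0382/0.0322)/(2πk) = 0.1709/(2π·229) = 1.188×10^-4 m·K/W
  R'_diatomaceous earth = ln(0.0555/0.0382)/(2πk) = 0.3735/(2π·0.0827) = 0.7189 m·K/W
  R'_conv,out = 1/(2πr h) = 1/(2π·0.0555·17.9) = 0.1602 m·K/W
ΣR = 1.188×10^-4 + 0.7189 + 0.1602 = 0.8792 m·K/W
Q' = ΔT/ΣR = (485 °C − 34 °C)/0.8792 = 513 W/m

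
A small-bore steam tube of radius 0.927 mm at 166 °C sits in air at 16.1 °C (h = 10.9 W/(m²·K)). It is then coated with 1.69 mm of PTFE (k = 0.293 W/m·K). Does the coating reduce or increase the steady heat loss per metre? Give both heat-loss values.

Critical radius for a cylinder: r_cr = k/h = 0.0269 m = 2.69 cm.
Outer radius after coating: r₂ = 9.27×10^-4 + 0.00169 = 0.002617 m.
Since r₁ < r_cr and r₂ ≤ r_cr, the coating moves toward the maximum at r_cr — heat loss rises.
Bare: R = 1/(2πr₁h) = 15.75 m·K/W; Q = 149.9/15.75 = 9.52 W/m.
Coated: R = R_cond + R_conv = 6.143 m·K/W; Q = 149.9/6.143 = 24.4 W/m.

increases: 9.52 → 24.4 W/m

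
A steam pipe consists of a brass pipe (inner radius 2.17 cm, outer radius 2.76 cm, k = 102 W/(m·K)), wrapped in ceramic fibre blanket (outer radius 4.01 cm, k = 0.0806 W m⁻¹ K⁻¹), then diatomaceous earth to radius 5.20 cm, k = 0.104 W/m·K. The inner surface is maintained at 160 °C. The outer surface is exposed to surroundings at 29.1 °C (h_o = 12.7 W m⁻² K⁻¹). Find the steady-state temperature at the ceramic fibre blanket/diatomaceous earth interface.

Series thermal resistances, inner to outer:
  R'_brass = ln(0.0276/0.0217)/(2πk) = 0.2405/(2π·102) = 3.753×10^-4 m·K/W
  R'_ceramic fibre blanket = ln(0.0401/0.0276)/(2πk) = 0.3736/(2π·0.0806) = 0.7376 m·K/W
  R'_diatomaceous earth = ln(0.0520/0.0401)/(2πk) = 0.2599/(2π·0.104) = 0.3977 m·K/W
  R'_conv,out = 1/(2πr h) = 1/(2π·0.0520·12.7) = 0.2410 m·K/W
ΣR = 3.753×10^-4 + 0.7376 + 0.3977 + 0.2410 = 1.377 m·K/W
Q' = ΔT/ΣR = (160 °C − 29.1 °C)/1.377 = 95.06 W/m
From the inner boundary to the ceramic fibre blanket/diatomaceous earth interface, ΣR_partial = 0.7380 m·K/W.
T_interface = T_in − Q'·ΣR_partial = 160 °C − (95.06)(0.7380) = 89.8 °C

T = 89.8 °C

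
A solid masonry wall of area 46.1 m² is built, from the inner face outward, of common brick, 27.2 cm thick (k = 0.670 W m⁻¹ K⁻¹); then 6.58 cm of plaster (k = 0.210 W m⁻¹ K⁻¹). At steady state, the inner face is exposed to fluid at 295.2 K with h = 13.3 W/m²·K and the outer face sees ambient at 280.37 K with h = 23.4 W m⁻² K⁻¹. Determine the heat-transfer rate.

Q = 817 W

Series thermal resistances, inner to outer:
  R_conv,in = 1/(hA) = 1/(13.3·46.1) = 0.001631 K/W
  R_common brick = L/(kA) = 0.272/(0.670·46.1) = 0.008806 K/W
  R_plaster = L/(kA) = 0.0658/(0.210·46.1) = 0.006797 K/W
  R_conv,out = 1/(hA) = 1/(23.4·46.1) = 9.270×10^-4 K/W
ΣR = 0.001631 + 0.008806 + 0.006797 + 9.270×10^-4 = 0.01816 K/W
Q = ΔT/ΣR = (295.2 K − 280.37 K)/0.01816 = 817 W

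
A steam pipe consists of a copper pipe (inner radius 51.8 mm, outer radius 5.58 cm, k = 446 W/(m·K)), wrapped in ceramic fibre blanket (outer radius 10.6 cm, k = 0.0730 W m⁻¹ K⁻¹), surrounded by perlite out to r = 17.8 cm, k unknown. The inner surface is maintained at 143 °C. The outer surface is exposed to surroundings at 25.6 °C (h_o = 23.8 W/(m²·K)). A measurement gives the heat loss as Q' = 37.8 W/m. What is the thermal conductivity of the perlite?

k = 0.0494 W/m·K

ΣR = ΔT/Q' = |143 − 25.6|/37.8 = 3.106 m·K/W
Known resistances:
  R'_copper = ln(0.0558/0.0518)/(2πk) = 0.07438/(2π·446) = 2.654×10^-5 m·K/W
  R'_ceramic fibre blanket = ln(0.106/0.0558)/(2πk) = 0.6417/(2π·0.0730) = 1.399 m·K/W
  R'_conv,out = 1/(2πr h) = 1/(2π·0.178·23.8) = 0.03757 m·K/W
R_perlite = ΣR − ΣR_known = 3.106 − 1.437 = 1.669 m·K/W
ln(r₂/r₁)/(2πk) = 1.669 ⇒ k = 0.5183/(2π·1.669) = 0.0494 W/m·K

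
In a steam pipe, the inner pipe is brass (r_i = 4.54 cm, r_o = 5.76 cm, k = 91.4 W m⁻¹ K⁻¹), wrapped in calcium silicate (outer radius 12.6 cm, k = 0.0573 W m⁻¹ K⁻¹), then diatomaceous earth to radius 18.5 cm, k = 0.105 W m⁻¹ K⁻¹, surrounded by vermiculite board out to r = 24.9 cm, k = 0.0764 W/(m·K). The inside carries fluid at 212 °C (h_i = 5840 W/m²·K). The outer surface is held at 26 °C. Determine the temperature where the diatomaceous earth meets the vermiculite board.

Series thermal resistances, inner to outer:
  R'_conv,in = 1/(2πr h) = 1/(2π·0.0454·5840) = 6.003×10^-4 m·K/W
  R'_brass = ln(0.0576/0.0454)/(2πk) = 0.2380/(2π·91.4) = 4.144×10^-4 m·K/W
  R'_calcium silicate = ln(0.126/0.0576)/(2πk) = 0.7828/(2π·0.0573) = 2.174 m·K/W
  R'_diatomaceous earth = ln(0.185/0.126)/(2πk) = 0.3841/(2π·0.105) = 0.5822 m·K/W
  R'_vermiculite board = ln(0.249/0.185)/(2πk) = 0.2971/(2π·0.0764) = 0.6189 m·K/W
ΣR = 6.003×10^-4 + 4.144×10^-4 + 2.174 + 0.5822 + 0.6189 = 3.376 m·K/W
Q' = ΔT/ΣR = (212 °C − 26 °C)/3.376 = 55.09 W/m
From the inner boundary to the diatomaceous earth/vermiculite board interface, ΣR_partial = 2.757 m·K/W.
T_interface = T_in − Q'·ΣR_partial = 212 °C − (55.09)(2.757) = 60.1 °C

T = 60.1 °C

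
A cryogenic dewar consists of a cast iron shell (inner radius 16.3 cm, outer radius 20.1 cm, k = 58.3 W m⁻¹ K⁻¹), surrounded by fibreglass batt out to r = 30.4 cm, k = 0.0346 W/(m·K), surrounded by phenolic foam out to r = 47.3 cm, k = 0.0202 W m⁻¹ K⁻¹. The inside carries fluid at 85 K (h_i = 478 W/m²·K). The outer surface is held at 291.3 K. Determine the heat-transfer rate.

Series thermal resistances, inner to outer:
  R_conv,in = 1/(4πr²h) = 1/(4π·0.163²·478) = 0.006266 K/W
  R_cast iron = (1/0.163 − 1/0.201)/(4πk) = 1.160/(4π·58.3) = 0.001583 K/W
  R_fibreglass batt = (1/0.201 − 1/0.304)/(4πk) = 1.686/(4π·0.0346) = 3.877 K/W
  R_phenolic foam = (1/0.304 − 1/0.473)/(4πk) = 1.175/(4π·0.0202) = 4.630 K/W
ΣR = 0.006266 + 0.001583 + 3.877 + 4.630 = 8.515 K/W
Q = ΔT/ΣR = (85 K − 291.3 K)/8.515 = -24.2 W
(Negative Q ⇒ heat flows inward; heat gain = 24.2 W.)

Q = 24.2 W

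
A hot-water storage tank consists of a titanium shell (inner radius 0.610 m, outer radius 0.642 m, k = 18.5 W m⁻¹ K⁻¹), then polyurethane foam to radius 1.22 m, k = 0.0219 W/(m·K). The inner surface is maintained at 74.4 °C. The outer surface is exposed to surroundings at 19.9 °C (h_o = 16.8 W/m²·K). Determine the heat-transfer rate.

Series thermal resistances, inner to outer:
  R_titanium = (1/0.610 − 1/0.642)/(4πk) = 0.08171/(4π·18.5) = 3.515×10^-4 K/W
  R_polyurethane foam = (1/0.642 − 1/1.22)/(4πk) = 0.7380/(4π·0.0219) = 2.682 K/W
  R_conv,out = 1/(4πr²h) = 1/(4π·1.22²·16.8) = 0.003182 K/W
ΣR = 3.515×10^-4 + 2.682 + 0.003182 = 2.686 K/W
Q = ΔT/ΣR = (74.4 °C − 19.9 °C)/2.686 = 20.3 W

Q = 20.3 W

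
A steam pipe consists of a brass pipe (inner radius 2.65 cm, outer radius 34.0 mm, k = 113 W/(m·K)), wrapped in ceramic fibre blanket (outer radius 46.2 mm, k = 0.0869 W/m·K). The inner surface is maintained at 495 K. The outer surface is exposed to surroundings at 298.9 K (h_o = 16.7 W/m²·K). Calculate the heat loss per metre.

Q' = 255 W/m

Treat each layer as a resistance in series:
  R'_brass = ln(0.0340/0.0265)/(2πk) = 0.2492/(2π·113) = 3.510×10^-4 m·K/W
  R'_ceramic fibre blanket = ln(0.0462/0.0340)/(2πk) = 0.3066/(2π·0.0869) = 0.5616 m·K/W
  R'_conv,out = 1/(2πr h) = 1/(2π·0.0462·16.7) = 0.2063 m·K/W
ΣR = 3.510×10^-4 + 0.5616 + 0.2063 = 0.7683 m·K/W
Q' = ΔT/ΣR = (495 K − 298.9 K)/0.7683 = 255 W/m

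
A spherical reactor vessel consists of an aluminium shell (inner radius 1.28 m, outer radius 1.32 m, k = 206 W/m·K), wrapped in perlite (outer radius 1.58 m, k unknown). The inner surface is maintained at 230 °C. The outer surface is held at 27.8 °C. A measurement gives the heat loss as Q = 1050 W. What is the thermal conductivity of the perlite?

k = 0.0515 W/m·K

ΣR = ΔT/Q = |230 − 27.8|/1050 = 0.1926 K/W
Known resistances:
  R_aluminium = (1/1.28 − 1/1.32)/(4πk) = 0.02367/(4π·206) = 9.145×10^-6 K/W
R_perlite = ΣR − ΣR_known = 0.1926 − 9.145×10^-6 = 0.1926 K/W
(1/r₁−1/r₂)/(4πk) = 0.1926 ⇒ k = 0.1247/(4π·0.1926) = 0.0515 W/m·K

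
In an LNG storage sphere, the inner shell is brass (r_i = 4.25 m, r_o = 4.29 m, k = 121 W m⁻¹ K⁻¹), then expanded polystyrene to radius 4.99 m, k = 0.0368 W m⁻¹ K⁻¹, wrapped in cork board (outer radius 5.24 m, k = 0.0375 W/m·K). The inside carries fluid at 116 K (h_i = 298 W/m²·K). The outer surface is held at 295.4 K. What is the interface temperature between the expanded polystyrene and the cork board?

T = 255.4 K

Resistance network (inner→outer):
  R_conv,in = 1/(4πr²h) = 1/(4π·4.25²·298) = 1.478×10^-5 K/W
  R_brass = (1/4.25 − 1/4.29)/(4πk) = 0.002194/(4π·121) = 1.443×10^-6 K/W
  R_expanded polystyrene = (1/4.29 − 1/4.99)/(4πk) = 0.03270/(4π·0.0368) = 0.07071 K/W
  R_cork board = (1/4.99 − 1/5.24)/(4πk) = 0.009561/(4π·0.0375) = 0.02029 K/W
ΣR = 1.478×10^-5 + 1.443×10^-6 + 0.07071 + 0.02029 = 0.09102 K/W
Q = ΔT/ΣR = (116 K − 295.4 K)/0.09102 = -1971 W
From the inner boundary to the expanded polystyrene/cork board interface, ΣR_partial = 0.07073 K/W.
T_interface = T_in − Q·ΣR_partial = 116 K − (-1971)(0.07073) = 255.4 K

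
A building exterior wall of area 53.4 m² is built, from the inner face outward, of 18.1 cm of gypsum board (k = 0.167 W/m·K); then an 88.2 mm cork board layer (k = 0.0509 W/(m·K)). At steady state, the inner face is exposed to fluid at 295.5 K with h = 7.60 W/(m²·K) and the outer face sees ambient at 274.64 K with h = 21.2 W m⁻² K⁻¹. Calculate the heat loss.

Resistance network (inner→outer):
  R_conv,in = 1/(hA) = 1/(7.60·53.4) = 0.002464 K/W
  R_gypsum board = L/(kA) = 0.181/(0.167·53.4) = 0.02030 K/W
  R_cork board = L/(kA) = 0.0882/(0.0509·53.4) = 0.03245 K/W
  R_conv,out = 1/(hA) = 1/(21.2·53.4) = 8.833×10^-4 K/W
ΣR = 0.002464 + 0.02030 + 0.03245 + 8.833×10^-4 = 0.05610 K/W
Q = ΔT/ΣR = (295.5 K − 274.64 K)/0.05610 = 372 W

Q = 372 W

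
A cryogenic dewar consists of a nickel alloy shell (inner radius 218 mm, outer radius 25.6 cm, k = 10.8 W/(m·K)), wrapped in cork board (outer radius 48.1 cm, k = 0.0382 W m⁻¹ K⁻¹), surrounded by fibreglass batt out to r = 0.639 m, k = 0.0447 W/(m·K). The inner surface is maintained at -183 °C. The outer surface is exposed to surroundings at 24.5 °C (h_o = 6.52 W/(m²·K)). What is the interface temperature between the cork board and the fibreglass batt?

T = -16.7 °C

Resistance network (inner→outer):
  R_nickel alloy = (1/0.218 − 1/0.256)/(4πk) = 0.6809/(4π·10.8) = 0.005017 K/W
  R_cork board = (1/0.256 − 1/0.481)/(4πk) = 1.827/(4π·0.0382) = 3.806 K/W
  R_fibreglass batt = (1/0.481 − 1/0.639)/(4πk) = 0.5141/(4π·0.0447) = 0.9152 K/W
  R_conv,out = 1/(4πr²h) = 1/(4π·0.639²·6.52) = 0.02989 K/W
ΣR = 0.005017 + 3.806 + 0.9152 + 0.02989 = 4.756 K/W
Q = ΔT/ΣR = (-183 °C − 24.5 °C)/4.756 = -43.63 W
From the inner boundary to the cork board/fibreglass batt interface, ΣR_partial = 3.811 K/W.
T_interface = T_in − Q·ΣR_partial = -183 °C − (-43.63)(3.811) = -16.7 °C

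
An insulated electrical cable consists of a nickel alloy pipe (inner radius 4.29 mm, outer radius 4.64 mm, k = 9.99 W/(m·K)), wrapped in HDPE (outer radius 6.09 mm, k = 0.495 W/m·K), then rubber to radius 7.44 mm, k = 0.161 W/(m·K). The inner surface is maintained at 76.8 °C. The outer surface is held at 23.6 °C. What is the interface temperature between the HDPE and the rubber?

Resistance network (inner→outer):
  R'_nickel alloy = ln(0.00464/0.00429)/(2πk) = 0.07843/(2π·9.99) = 0.001249 m·K/W
  R'_HDPE = ln(0.00609/0.00464)/(2πk) = 0.2719/(2π·0.495) = 0.08743 m·K/W
  R'_rubber = ln(0.00744/0.00609)/(2πk) = 0.2002/(2π·0.161) = 0.1979 m·K/W
ΣR = 0.001249 + 0.08743 + 0.1979 = 0.2866 m·K/W
Q' = ΔT/ΣR = (76.8 °C − 23.6 °C)/0.2866 = 185.6 W/m
From the inner boundary to the HDPE/rubber interface, ΣR_partial = 0.08868 m·K/W.
T_interface = T_in − Q'·ΣR_partial = 76.8 °C − (185.6)(0.08868) = 60.3 °C

T = 60.3 °C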